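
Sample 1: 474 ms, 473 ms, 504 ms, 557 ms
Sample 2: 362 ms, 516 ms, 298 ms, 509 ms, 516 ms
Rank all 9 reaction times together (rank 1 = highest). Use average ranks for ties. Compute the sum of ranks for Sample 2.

26

Sorted (descending): 557, 516, 516, 509, 504, 474, 473, 362, 298
The 2 values of 516 occupy positions 2–3 → average rank (2+3)/2 = 2.5.
Sample 2 values → pooled ranks: 362→8, 516→2.5, 298→9, 509→4, 516→2.5
Rank sum = 8 + 2.5 + 9 + 4 + 2.5 = 26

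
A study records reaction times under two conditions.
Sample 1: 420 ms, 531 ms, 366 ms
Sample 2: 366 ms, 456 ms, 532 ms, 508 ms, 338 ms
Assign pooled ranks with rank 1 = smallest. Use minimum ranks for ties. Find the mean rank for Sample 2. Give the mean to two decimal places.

4.40

Sorted (ascending): 338, 366, 366, 420, 456, 508, 531, 532
The 2 values of 366 occupy positions 2–3 → each gets rank 2.
Sample 2 values → pooled ranks: 366→2, 456→5, 532→8, 508→6, 338→1
Mean rank = (2 + 5 + 8 + 6 + 1) / 5 = 4.40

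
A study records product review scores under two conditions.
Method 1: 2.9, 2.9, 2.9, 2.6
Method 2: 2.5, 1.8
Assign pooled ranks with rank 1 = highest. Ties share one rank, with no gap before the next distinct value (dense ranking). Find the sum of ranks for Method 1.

5

Sorted (descending): 2.9, 2.9, 2.9, 2.6, 2.5, 1.8
The 3 values of 2.9 share dense rank 1.
Remaining distinct values take the next consecutive integers.
Method 1 values → pooled ranks: 2.9→1, 2.9→1, 2.9→1, 2.6→2
Rank sum = 1 + 1 + 1 + 2 = 5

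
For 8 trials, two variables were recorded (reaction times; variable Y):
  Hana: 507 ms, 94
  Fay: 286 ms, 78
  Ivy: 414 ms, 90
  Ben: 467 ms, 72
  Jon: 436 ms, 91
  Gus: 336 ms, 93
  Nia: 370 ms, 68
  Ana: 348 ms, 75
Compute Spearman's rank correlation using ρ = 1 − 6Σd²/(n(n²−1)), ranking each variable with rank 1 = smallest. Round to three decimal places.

0.190

Ranks of variable 1: 8, 1, 5, 7, 6, 2, 4, 3
Ranks of variable 2: 8, 4, 5, 2, 6, 7, 1, 3
d = r₁ − r₂: 0, -3, 0, 5, 0, -5, 3, 0
d²: 0, 9, 0, 25, 0, 25, 9, 0; Σd² = 68
ρ = 1 − 6·68/(8·63) = 1 − 408/504 = 0.190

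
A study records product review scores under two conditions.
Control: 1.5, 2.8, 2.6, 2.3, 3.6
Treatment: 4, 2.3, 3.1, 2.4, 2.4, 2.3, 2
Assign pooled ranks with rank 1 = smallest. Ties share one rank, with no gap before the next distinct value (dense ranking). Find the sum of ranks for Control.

23

Sorted (ascending): 1.5, 2, 2.3, 2.3, 2.3, 2.4, 2.4, 2.6, 2.8, 3.1, 3.6, 4
The 3 values of 2.3 share dense rank 3.
The 2 values of 2.4 share dense rank 4.
Remaining distinct values take the next consecutive integers.
Control values → pooled ranks: 1.5→1, 2.8→6, 2.6→5, 2.3→3, 3.6→8
Rank sum = 1 + 6 + 5 + 3 + 8 = 23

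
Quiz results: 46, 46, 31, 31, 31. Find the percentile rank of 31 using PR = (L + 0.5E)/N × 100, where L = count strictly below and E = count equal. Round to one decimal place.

N = 5.
Strictly below 31: 0. Equal to 31: 3.
PR = (0 + 0.5·3)/5 × 100 = 30.0

30.0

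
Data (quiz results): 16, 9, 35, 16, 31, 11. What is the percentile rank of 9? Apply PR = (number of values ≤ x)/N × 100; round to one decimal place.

N = 6.
Strictly below 9: 0. Equal to 9: 1.
PR = 1/6 × 100 = 16.7

16.7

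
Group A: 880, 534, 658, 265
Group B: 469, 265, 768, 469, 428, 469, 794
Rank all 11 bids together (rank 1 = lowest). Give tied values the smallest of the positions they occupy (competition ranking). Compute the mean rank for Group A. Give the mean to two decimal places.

Sorted (ascending): 265, 265, 428, 469, 469, 469, 534, 658, 768, 794, 880
The 2 values of 265 occupy positions 1–2 → each gets rank 1.
The 3 values of 469 occupy positions 4–6 → each gets rank 4.
Group A values → pooled ranks: 880→11, 534→7, 658→8, 265→1
Mean rank = (11 + 7 + 8 + 1) / 4 = 6.75

6.75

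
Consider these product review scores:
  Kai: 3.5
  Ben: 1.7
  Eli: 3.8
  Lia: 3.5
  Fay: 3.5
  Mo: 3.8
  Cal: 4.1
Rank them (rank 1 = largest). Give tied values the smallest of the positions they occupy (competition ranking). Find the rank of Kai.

Sorted (descending): 4.1, 3.8, 3.8, 3.5, 3.5, 3.5, 1.7
The 2 values of 3.8 occupy positions 2–3 → each gets rank 2.
The 3 values of 3.5 occupy positions 4–6 → each gets rank 4.
Kai has value 3.5 → rank 4.

4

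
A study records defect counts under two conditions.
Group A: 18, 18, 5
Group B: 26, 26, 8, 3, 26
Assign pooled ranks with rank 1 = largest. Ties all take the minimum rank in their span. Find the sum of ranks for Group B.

17

Sorted (descending): 26, 26, 26, 18, 18, 8, 5, 3
The 3 values of 26 occupy positions 1–3 → each gets rank 1.
The 2 values of 18 occupy positions 4–5 → each gets rank 4.
Group B values → pooled ranks: 26→1, 26→1, 8→6, 3→8, 26→1
Rank sum = 1 + 1 + 6 + 8 + 1 = 17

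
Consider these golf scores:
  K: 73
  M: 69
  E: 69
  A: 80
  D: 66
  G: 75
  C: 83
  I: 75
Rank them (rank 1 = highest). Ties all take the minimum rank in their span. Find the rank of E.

6

Sorted (descending): 83, 80, 75, 75, 73, 69, 69, 66
The 2 values of 75 occupy positions 3–4 → each gets rank 3.
The 2 values of 69 occupy positions 6–7 → each gets rank 6.
E has value 69 → rank 6.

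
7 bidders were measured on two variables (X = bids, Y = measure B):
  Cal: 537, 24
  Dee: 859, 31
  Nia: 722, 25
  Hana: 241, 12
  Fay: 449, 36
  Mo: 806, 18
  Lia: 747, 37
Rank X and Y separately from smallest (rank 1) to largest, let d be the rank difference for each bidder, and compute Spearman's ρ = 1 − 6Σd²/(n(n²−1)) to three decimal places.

0.286

Ranks of variable 1: 3, 7, 4, 1, 2, 6, 5
Ranks of variable 2: 3, 5, 4, 1, 6, 2, 7
d = r₁ − r₂: 0, 2, 0, 0, -4, 4, -2
d²: 0, 4, 0, 0, 16, 16, 4; Σd² = 40
ρ = 1 − 6·40/(7·48) = 1 − 240/336 = 0.286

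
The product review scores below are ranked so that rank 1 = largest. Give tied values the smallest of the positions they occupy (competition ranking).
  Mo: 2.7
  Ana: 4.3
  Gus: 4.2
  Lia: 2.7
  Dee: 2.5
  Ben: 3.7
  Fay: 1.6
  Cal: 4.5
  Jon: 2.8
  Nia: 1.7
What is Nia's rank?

9

Sorted (descending): 4.5, 4.3, 4.2, 3.7, 2.8, 2.7, 2.7, 2.5, 1.7, 1.6
The 2 values of 2.7 occupy positions 6–7 → each gets rank 6.
Nia has value 1.7 → rank 9.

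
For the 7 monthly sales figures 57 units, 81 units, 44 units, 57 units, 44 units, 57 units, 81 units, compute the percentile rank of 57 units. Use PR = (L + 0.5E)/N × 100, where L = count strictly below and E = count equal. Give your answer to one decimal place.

50.0

N = 7.
Strictly below 57: 2. Equal to 57: 3.
PR = (2 + 0.5·3)/7 × 100 = 50.0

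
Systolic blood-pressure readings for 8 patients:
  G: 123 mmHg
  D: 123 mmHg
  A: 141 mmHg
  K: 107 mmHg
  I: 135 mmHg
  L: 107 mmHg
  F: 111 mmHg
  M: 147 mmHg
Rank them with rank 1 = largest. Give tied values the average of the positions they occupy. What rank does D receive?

4.5

Sorted (descending): 147, 141, 135, 123, 123, 111, 107, 107
The 2 values of 123 occupy positions 4–5 → average rank (4+5)/2 = 4.5.
The 2 values of 107 occupy positions 7–8 → average rank (7+8)/2 = 7.5.
D has value 123 mmHg → rank 4.5.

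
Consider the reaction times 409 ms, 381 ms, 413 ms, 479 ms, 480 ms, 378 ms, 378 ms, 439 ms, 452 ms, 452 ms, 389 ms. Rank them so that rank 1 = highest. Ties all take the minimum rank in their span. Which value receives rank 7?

409

Sorted (descending): 480, 479, 452, 452, 439, 413, 409, 389, 381, 378, 378
The 2 values of 452 occupy positions 3–4 → each gets rank 3.
The 2 values of 378 occupy positions 10–11 → each gets rank 10.
Rank 7 → value 409.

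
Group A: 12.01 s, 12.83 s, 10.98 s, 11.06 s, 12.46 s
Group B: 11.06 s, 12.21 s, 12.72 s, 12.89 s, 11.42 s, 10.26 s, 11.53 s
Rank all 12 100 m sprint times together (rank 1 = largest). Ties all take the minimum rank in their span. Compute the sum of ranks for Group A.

Sorted (descending): 12.89, 12.83, 12.72, 12.46, 12.21, 12.01, 11.53, 11.42, 11.06, 11.06, 10.98, 10.26
The 2 values of 11.06 occupy positions 9–10 → each gets rank 9.
Group A values → pooled ranks: 12.01→6, 12.83→2, 10.98→11, 11.06→9, 12.46→4
Rank sum = 6 + 2 + 11 + 9 + 4 = 32

32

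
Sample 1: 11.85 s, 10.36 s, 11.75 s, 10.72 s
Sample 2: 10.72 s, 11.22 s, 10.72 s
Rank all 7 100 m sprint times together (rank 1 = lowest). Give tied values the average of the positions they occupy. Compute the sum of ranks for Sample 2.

11

Sorted (ascending): 10.36, 10.72, 10.72, 10.72, 11.22, 11.75, 11.85
The 3 values of 10.72 occupy positions 2–4 → average rank 3.
Sample 2 values → pooled ranks: 10.72→3, 11.22→5, 10.72→3
Rank sum = 3 + 5 + 3 = 11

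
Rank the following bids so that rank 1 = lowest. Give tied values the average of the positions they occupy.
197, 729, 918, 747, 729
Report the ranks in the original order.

Sorted (ascending): 197, 729, 729, 747, 918
The 2 values of 729 occupy positions 2–3 → average rank (2+3)/2 = 2.5.

1, 2.5, 5, 4, 2.5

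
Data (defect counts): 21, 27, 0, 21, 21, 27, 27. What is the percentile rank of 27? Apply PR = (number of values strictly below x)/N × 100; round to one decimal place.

N = 7.
Strictly below 27: 4. Equal to 27: 3.
PR = 4/7 × 100 = 57.1

57.1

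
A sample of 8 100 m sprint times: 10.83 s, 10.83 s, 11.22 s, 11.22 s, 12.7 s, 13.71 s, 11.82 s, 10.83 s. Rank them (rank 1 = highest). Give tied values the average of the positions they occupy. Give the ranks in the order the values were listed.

7, 7, 4.5, 4.5, 2, 1, 3, 7

Sorted (descending): 13.71, 12.7, 11.82, 11.22, 11.22, 10.83, 10.83, 10.83
The 2 values of 11.22 occupy positions 4–5 → average rank (4+5)/2 = 4.5.
The 3 values of 10.83 occupy positions 6–8 → average rank 7.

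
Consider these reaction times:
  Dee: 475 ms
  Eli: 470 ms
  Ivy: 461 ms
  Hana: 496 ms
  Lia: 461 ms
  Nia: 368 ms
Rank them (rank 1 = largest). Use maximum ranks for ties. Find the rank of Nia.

6

Sorted (descending): 496, 475, 470, 461, 461, 368
The 2 values of 461 occupy positions 4–5 → each gets rank 5.
Nia has value 368 ms → rank 6.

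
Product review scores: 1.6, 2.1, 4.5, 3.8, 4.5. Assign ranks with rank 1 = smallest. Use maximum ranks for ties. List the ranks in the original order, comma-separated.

Sorted (ascending): 1.6, 2.1, 3.8, 4.5, 4.5
The 2 values of 4.5 occupy positions 4–5 → each gets rank 5.

1, 2, 5, 3, 5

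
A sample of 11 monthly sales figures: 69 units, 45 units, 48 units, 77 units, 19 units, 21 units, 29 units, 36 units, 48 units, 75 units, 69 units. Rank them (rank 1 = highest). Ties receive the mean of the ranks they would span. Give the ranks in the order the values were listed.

Sorted (descending): 77, 75, 69, 69, 48, 48, 45, 36, 29, 21, 19
The 2 values of 69 occupy positions 3–4 → average rank (3+4)/2 = 3.5.
The 2 values of 48 occupy positions 5–6 → average rank (5+6)/2 = 5.5.

3.5, 7, 5.5, 1, 11, 10, 9, 8, 5.5, 2, 3.5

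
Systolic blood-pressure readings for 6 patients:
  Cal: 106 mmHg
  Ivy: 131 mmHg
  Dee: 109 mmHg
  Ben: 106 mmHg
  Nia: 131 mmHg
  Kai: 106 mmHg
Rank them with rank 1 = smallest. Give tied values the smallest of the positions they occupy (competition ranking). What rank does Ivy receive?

5

Sorted (ascending): 106, 106, 106, 109, 131, 131
The 3 values of 106 occupy positions 1–3 → each gets rank 1.
The 2 values of 131 occupy positions 5–6 → each gets rank 5.
Ivy has value 131 mmHg → rank 5.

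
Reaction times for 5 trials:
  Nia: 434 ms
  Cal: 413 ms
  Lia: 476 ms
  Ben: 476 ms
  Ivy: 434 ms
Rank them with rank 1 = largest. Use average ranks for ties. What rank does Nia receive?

Sorted (descending): 476, 476, 434, 434, 413
The 2 values of 476 occupy positions 1–2 → average rank (1+2)/2 = 1.5.
The 2 values of 434 occupy positions 3–4 → average rank (3+4)/2 = 3.5.
Nia has value 434 ms → rank 3.5.

3.5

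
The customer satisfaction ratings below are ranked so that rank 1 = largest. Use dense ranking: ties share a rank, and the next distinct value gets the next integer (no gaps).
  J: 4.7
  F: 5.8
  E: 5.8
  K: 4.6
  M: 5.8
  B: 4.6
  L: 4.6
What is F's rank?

Sorted (descending): 5.8, 5.8, 5.8, 4.7, 4.6, 4.6, 4.6
The 3 values of 5.8 share dense rank 1.
The 3 values of 4.6 share dense rank 3.
Remaining distinct values take the next consecutive integers.
F has value 5.8 → rank 1.

1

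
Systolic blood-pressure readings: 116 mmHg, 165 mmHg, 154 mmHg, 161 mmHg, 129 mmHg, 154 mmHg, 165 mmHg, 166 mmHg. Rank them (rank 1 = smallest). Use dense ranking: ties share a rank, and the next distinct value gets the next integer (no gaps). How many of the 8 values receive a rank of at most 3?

Sorted (ascending): 116, 129, 154, 154, 161, 165, 165, 166
The 2 values of 154 share dense rank 3.
The 2 values of 165 share dense rank 5.
Remaining distinct values take the next consecutive integers.
Ranks ≤ 3: {1, 2, 3, 3} → 4 values.

4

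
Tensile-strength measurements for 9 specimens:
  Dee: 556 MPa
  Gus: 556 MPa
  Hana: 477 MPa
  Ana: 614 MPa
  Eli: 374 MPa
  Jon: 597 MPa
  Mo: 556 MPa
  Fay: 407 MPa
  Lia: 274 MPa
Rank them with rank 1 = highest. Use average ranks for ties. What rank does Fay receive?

Sorted (descending): 614, 597, 556, 556, 556, 477, 407, 374, 274
The 3 values of 556 occupy positions 3–5 → average rank 4.
Fay has value 407 MPa → rank 7.

7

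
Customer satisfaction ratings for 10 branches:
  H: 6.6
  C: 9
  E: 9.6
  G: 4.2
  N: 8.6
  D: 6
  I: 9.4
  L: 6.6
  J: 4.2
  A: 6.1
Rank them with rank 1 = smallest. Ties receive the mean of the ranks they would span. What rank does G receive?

1.5

Sorted (ascending): 4.2, 4.2, 6, 6.1, 6.6, 6.6, 8.6, 9, 9.4, 9.6
The 2 values of 4.2 occupy positions 1–2 → average rank (1+2)/2 = 1.5.
The 2 values of 6.6 occupy positions 5–6 → average rank (5+6)/2 = 5.5.
G has value 4.2 → rank 1.5.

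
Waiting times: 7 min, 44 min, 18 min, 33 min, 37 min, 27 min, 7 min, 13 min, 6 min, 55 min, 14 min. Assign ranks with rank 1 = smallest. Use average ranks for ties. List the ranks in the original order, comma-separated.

2.5, 10, 6, 8, 9, 7, 2.5, 4, 1, 11, 5

Sorted (ascending): 6, 7, 7, 13, 14, 18, 27, 33, 37, 44, 55
The 2 values of 7 occupy positions 2–3 → average rank (2+3)/2 = 2.5.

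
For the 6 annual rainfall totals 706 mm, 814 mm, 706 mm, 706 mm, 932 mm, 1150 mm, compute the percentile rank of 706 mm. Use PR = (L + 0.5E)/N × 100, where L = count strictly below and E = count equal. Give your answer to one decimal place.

25.0

N = 6.
Strictly below 706: 0. Equal to 706: 3.
PR = (0 + 0.5·3)/6 × 100 = 25.0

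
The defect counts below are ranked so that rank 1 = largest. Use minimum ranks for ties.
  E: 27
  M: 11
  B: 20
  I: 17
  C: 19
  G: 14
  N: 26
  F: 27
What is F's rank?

Sorted (descending): 27, 27, 26, 20, 19, 17, 14, 11
The 2 values of 27 occupy positions 1–2 → each gets rank 1.
F has value 27 → rank 1.

1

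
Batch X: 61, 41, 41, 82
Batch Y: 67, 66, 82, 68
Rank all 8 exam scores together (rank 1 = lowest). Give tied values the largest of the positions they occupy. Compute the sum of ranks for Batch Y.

23

Sorted (ascending): 41, 41, 61, 66, 67, 68, 82, 82
The 2 values of 41 occupy positions 1–2 → each gets rank 2.
The 2 values of 82 occupy positions 7–8 → each gets rank 8.
Batch Y values → pooled ranks: 67→5, 66→4, 82→8, 68→6
Rank sum = 5 + 4 + 8 + 6 = 23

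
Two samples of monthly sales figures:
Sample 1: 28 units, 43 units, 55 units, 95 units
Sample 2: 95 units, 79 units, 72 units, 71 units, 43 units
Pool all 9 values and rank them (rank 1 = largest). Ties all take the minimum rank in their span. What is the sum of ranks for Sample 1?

23

Sorted (descending): 95, 95, 79, 72, 71, 55, 43, 43, 28
The 2 values of 95 occupy positions 1–2 → each gets rank 1.
The 2 values of 43 occupy positions 7–8 → each gets rank 7.
Sample 1 values → pooled ranks: 28→9, 43→7, 55→6, 95→1
Rank sum = 9 + 7 + 6 + 1 = 23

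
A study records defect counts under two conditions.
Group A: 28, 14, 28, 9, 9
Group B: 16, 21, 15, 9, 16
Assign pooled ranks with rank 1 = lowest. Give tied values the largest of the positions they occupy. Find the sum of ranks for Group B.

Sorted (ascending): 9, 9, 9, 14, 15, 16, 16, 21, 28, 28
The 3 values of 9 occupy positions 1–3 → each gets rank 3.
The 2 values of 16 occupy positions 6–7 → each gets rank 7.
The 2 values of 28 occupy positions 9–10 → each gets rank 10.
Group B values → pooled ranks: 16→7, 21→8, 15→5, 9→3, 16→7
Rank sum = 7 + 8 + 5 + 3 + 7 = 30

30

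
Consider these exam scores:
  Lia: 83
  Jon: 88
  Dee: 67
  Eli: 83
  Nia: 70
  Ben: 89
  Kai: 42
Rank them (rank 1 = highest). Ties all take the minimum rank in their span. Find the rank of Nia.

Sorted (descending): 89, 88, 83, 83, 70, 67, 42
The 2 values of 83 occupy positions 3–4 → each gets rank 3.
Nia has value 70 → rank 5.

5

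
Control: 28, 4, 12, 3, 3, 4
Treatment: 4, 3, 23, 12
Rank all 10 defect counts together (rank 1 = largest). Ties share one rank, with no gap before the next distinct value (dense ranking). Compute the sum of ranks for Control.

22

Sorted (descending): 28, 23, 12, 12, 4, 4, 4, 3, 3, 3
The 2 values of 12 share dense rank 3.
The 3 values of 4 share dense rank 4.
The 3 values of 3 share dense rank 5.
Remaining distinct values take the next consecutive integers.
Control values → pooled ranks: 28→1, 4→4, 12→3, 3→5, 3→5, 4→4
Rank sum = 1 + 4 + 3 + 5 + 5 + 4 = 22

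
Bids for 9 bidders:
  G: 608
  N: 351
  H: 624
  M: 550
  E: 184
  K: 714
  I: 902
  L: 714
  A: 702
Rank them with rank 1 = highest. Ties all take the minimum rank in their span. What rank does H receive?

5

Sorted (descending): 902, 714, 714, 702, 624, 608, 550, 351, 184
The 2 values of 714 occupy positions 2–3 → each gets rank 2.
H has value 624 → rank 5.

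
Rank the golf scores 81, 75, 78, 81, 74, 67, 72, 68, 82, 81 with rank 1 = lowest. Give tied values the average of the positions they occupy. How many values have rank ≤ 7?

Sorted (ascending): 67, 68, 72, 74, 75, 78, 81, 81, 81, 82
The 3 values of 81 occupy positions 7–9 → average rank 8.
Ranks ≤ 7: {1, 2, 3, 4, 5, 6} → 6 values.

6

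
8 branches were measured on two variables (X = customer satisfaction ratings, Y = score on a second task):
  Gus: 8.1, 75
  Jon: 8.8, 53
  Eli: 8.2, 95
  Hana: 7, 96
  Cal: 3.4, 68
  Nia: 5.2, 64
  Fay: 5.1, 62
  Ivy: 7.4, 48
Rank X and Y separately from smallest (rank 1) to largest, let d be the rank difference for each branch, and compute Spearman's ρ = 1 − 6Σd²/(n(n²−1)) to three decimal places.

-0.024

Ranks of variable 1: 6, 8, 7, 4, 1, 3, 2, 5
Ranks of variable 2: 6, 2, 7, 8, 5, 4, 3, 1
d = r₁ − r₂: 0, 6, 0, -4, -4, -1, -1, 4
d²: 0, 36, 0, 16, 16, 1, 1, 16; Σd² = 86
ρ = 1 − 6·86/(8·63) = 1 − 516/504 = -0.024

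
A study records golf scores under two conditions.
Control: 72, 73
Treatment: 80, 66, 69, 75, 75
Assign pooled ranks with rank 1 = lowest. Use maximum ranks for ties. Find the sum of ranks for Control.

Sorted (ascending): 66, 69, 72, 73, 75, 75, 80
The 2 values of 75 occupy positions 5–6 → each gets rank 6.
Control values → pooled ranks: 72→3, 73→4
Rank sum = 3 + 4 = 7

7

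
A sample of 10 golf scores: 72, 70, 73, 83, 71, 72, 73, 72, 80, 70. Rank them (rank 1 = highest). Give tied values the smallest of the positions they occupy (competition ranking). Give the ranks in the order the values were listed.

Sorted (descending): 83, 80, 73, 73, 72, 72, 72, 71, 70, 70
The 2 values of 73 occupy positions 3–4 → each gets rank 3.
The 3 values of 72 occupy positions 5–7 → each gets rank 5.
The 2 values of 70 occupy positions 9–10 → each gets rank 9.

5, 9, 3, 1, 8, 5, 3, 5, 2, 9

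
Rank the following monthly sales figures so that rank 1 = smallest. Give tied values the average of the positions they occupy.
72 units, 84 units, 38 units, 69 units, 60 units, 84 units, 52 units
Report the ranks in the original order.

Sorted (ascending): 38, 52, 60, 69, 72, 84, 84
The 2 values of 84 occupy positions 6–7 → average rank (6+7)/2 = 6.5.

5, 6.5, 1, 4, 3, 6.5, 2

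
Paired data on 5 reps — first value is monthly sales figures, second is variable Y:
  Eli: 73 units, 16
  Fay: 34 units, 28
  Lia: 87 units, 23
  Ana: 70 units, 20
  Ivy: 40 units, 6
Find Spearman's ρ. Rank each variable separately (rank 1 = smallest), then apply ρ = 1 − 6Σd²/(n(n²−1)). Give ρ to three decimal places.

-0.100

Ranks of variable 1: 4, 1, 5, 3, 2
Ranks of variable 2: 2, 5, 4, 3, 1
d = r₁ − r₂: 2, -4, 1, 0, 1
d²: 4, 16, 1, 0, 1; Σd² = 22
ρ = 1 − 6·22/(5·24) = 1 − 132/120 = -0.100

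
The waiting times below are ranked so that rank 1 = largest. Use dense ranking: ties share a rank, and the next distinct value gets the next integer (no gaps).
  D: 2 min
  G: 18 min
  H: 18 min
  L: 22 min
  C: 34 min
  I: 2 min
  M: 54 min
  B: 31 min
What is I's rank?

6

Sorted (descending): 54, 34, 31, 22, 18, 18, 2, 2
The 2 values of 18 share dense rank 5.
The 2 values of 2 share dense rank 6.
Remaining distinct values take the next consecutive integers.
I has value 2 min → rank 6.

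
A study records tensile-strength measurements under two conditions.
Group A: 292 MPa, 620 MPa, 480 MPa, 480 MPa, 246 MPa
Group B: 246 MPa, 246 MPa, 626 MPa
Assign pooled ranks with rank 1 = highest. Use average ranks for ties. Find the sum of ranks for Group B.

Sorted (descending): 626, 620, 480, 480, 292, 246, 246, 246
The 2 values of 480 occupy positions 3–4 → average rank (3+4)/2 = 3.5.
The 3 values of 246 occupy positions 6–8 → average rank 7.
Group B values → pooled ranks: 246→7, 246→7, 626→1
Rank sum = 7 + 7 + 1 = 15

15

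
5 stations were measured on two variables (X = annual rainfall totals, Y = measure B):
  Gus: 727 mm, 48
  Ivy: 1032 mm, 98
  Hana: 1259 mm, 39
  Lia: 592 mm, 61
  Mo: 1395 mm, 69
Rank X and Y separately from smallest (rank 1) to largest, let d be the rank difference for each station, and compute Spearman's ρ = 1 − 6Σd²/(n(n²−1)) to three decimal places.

0.100

Ranks of variable 1: 2, 3, 4, 1, 5
Ranks of variable 2: 2, 5, 1, 3, 4
d = r₁ − r₂: 0, -2, 3, -2, 1
d²: 0, 4, 9, 4, 1; Σd² = 18
ρ = 1 − 6·18/(5·24) = 1 − 108/120 = 0.100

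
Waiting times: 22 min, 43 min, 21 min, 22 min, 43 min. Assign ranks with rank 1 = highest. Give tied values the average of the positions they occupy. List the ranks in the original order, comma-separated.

Sorted (descending): 43, 43, 22, 22, 21
The 2 values of 43 occupy positions 1–2 → average rank (1+2)/2 = 1.5.
The 2 values of 22 occupy positions 3–4 → average rank (3+4)/2 = 3.5.

3.5, 1.5, 5, 3.5, 1.5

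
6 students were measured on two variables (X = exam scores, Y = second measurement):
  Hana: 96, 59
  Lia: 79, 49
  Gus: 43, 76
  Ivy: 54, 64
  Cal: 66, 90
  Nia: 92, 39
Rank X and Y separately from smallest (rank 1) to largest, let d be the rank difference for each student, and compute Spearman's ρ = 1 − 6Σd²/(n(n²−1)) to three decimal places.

-0.657

Ranks of variable 1: 6, 4, 1, 2, 3, 5
Ranks of variable 2: 3, 2, 5, 4, 6, 1
d = r₁ − r₂: 3, 2, -4, -2, -3, 4
d²: 9, 4, 16, 4, 9, 16; Σd² = 58
ρ = 1 − 6·58/(6·35) = 1 − 348/210 = -0.657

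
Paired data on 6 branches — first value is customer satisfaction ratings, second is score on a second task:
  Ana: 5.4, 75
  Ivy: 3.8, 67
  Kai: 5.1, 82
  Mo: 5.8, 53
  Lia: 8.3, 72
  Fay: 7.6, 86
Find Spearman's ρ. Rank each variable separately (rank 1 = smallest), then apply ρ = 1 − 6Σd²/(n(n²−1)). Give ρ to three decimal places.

0.143

Ranks of variable 1: 3, 1, 2, 4, 6, 5
Ranks of variable 2: 4, 2, 5, 1, 3, 6
d = r₁ − r₂: -1, -1, -3, 3, 3, -1
d²: 1, 1, 9, 9, 9, 1; Σd² = 30
ρ = 1 − 6·30/(6·35) = 1 − 180/210 = 0.143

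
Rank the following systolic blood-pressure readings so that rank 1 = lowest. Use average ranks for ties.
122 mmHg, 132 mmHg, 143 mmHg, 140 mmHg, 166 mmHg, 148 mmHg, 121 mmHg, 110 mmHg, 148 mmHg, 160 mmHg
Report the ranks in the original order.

Sorted (ascending): 110, 121, 122, 132, 140, 143, 148, 148, 160, 166
The 2 values of 148 occupy positions 7–8 → average rank (7+8)/2 = 7.5.

3, 4, 6, 5, 10, 7.5, 2, 1, 7.5, 9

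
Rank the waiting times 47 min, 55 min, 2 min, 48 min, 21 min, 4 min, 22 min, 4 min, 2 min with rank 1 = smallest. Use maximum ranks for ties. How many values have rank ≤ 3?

Sorted (ascending): 2, 2, 4, 4, 21, 22, 47, 48, 55
The 2 values of 2 occupy positions 1–2 → each gets rank 2.
The 2 values of 4 occupy positions 3–4 → each gets rank 4.
Ranks ≤ 3: {2, 2} → 2 values.

2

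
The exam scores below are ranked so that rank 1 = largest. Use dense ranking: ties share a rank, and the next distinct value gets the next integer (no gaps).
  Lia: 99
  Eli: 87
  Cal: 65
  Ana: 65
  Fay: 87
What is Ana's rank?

3

Sorted (descending): 99, 87, 87, 65, 65
The 2 values of 87 share dense rank 2.
The 2 values of 65 share dense rank 3.
Remaining distinct values take the next consecutive integers.
Ana has value 65 → rank 3.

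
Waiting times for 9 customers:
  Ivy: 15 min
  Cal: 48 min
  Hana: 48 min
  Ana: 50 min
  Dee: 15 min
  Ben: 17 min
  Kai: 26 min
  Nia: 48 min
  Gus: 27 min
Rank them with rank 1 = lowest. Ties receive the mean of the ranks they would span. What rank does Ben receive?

Sorted (ascending): 15, 15, 17, 26, 27, 48, 48, 48, 50
The 2 values of 15 occupy positions 1–2 → average rank (1+2)/2 = 1.5.
The 3 values of 48 occupy positions 6–8 → average rank 7.
Ben has value 17 min → rank 3.

3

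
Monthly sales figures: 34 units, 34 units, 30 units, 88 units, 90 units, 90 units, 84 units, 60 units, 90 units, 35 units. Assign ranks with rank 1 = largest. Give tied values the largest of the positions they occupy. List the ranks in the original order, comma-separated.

Sorted (descending): 90, 90, 90, 88, 84, 60, 35, 34, 34, 30
The 3 values of 90 occupy positions 1–3 → each gets rank 3.
The 2 values of 34 occupy positions 8–9 → each gets rank 9.

9, 9, 10, 4, 3, 3, 5, 6, 3, 7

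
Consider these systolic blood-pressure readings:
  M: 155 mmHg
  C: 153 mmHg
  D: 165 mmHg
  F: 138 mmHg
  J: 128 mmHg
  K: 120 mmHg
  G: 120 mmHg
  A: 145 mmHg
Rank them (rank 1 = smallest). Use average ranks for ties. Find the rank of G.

1.5

Sorted (ascending): 120, 120, 128, 138, 145, 153, 155, 165
The 2 values of 120 occupy positions 1–2 → average rank (1+2)/2 = 1.5.
G has value 120 mmHg → rank 1.5.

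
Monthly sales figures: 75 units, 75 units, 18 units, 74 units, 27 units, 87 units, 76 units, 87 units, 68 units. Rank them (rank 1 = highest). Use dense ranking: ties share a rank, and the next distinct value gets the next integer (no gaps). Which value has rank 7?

Sorted (descending): 87, 87, 76, 75, 75, 74, 68, 27, 18
The 2 values of 87 share dense rank 1.
The 2 values of 75 share dense rank 3.
Remaining distinct values take the next consecutive integers.
Rank 7 → value 18.

18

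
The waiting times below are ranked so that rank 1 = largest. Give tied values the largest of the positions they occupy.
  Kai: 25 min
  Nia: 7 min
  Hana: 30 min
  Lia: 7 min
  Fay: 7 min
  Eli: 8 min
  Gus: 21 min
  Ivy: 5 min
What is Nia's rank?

Sorted (descending): 30, 25, 21, 8, 7, 7, 7, 5
The 3 values of 7 occupy positions 5–7 → each gets rank 7.
Nia has value 7 min → rank 7.

7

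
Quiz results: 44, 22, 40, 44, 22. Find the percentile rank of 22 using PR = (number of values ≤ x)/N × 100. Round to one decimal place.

40.0

N = 5.
Strictly below 22: 0. Equal to 22: 2.
PR = 2/5 × 100 = 40.0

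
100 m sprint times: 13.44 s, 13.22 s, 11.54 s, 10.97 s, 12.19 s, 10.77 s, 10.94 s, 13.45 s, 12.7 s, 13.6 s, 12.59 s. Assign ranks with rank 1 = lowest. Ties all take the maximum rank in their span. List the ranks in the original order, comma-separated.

Sorted (ascending): 10.77, 10.94, 10.97, 11.54, 12.19, 12.59, 12.7, 13.22, 13.44, 13.45, 13.6
No ties — each value takes its position as its rank.

9, 8, 4, 3, 5, 1, 2, 10, 7, 11, 6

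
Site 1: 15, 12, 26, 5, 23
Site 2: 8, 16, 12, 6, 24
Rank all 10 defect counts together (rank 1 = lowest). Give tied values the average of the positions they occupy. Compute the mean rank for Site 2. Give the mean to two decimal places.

Sorted (ascending): 5, 6, 8, 12, 12, 15, 16, 23, 24, 26
The 2 values of 12 occupy positions 4–5 → average rank (4+5)/2 = 4.5.
Site 2 values → pooled ranks: 8→3, 16→7, 12→4.5, 6→2, 24→9
Mean rank = (3 + 7 + 4.5 + 2 + 9) / 5 = 5.10

5.10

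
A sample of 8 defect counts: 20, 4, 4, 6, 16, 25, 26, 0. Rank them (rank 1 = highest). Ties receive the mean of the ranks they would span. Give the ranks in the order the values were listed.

3, 6.5, 6.5, 5, 4, 2, 1, 8

Sorted (descending): 26, 25, 20, 16, 6, 4, 4, 0
The 2 values of 4 occupy positions 6–7 → average rank (6+7)/2 = 6.5.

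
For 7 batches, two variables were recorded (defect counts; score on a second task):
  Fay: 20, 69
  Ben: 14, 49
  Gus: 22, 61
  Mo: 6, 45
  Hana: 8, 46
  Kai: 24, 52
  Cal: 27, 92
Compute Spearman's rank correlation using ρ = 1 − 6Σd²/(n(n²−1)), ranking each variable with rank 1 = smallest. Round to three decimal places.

Ranks of variable 1: 4, 3, 5, 1, 2, 6, 7
Ranks of variable 2: 6, 3, 5, 1, 2, 4, 7
d = r₁ − r₂: -2, 0, 0, 0, 0, 2, 0
d²: 4, 0, 0, 0, 0, 4, 0; Σd² = 8
ρ = 1 − 6·8/(7·48) = 1 − 48/336 = 0.857

0.857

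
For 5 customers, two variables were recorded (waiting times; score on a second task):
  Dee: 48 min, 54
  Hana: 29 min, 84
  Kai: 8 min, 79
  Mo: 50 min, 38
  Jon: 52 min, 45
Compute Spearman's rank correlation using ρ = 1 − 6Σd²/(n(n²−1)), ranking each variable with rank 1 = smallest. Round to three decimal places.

-0.800

Ranks of variable 1: 3, 2, 1, 4, 5
Ranks of variable 2: 3, 5, 4, 1, 2
d = r₁ − r₂: 0, -3, -3, 3, 3
d²: 0, 9, 9, 9, 9; Σd² = 36
ρ = 1 − 6·36/(5·24) = 1 − 216/120 = -0.800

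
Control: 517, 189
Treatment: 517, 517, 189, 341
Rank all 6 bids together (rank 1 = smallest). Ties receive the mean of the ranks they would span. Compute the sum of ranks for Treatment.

14.5

Sorted (ascending): 189, 189, 341, 517, 517, 517
The 2 values of 189 occupy positions 1–2 → average rank (1+2)/2 = 1.5.
The 3 values of 517 occupy positions 4–6 → average rank 5.
Treatment values → pooled ranks: 517→5, 517→5, 189→1.5, 341→3
Rank sum = 5 + 5 + 1.5 + 3 = 14.5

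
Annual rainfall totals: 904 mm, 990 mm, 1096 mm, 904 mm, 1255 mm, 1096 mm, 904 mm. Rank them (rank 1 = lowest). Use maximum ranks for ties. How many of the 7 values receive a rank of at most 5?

4

Sorted (ascending): 904, 904, 904, 990, 1096, 1096, 1255
The 3 values of 904 occupy positions 1–3 → each gets rank 3.
The 2 values of 1096 occupy positions 5–6 → each gets rank 6.
Ranks ≤ 5: {3, 3, 3, 4} → 4 values.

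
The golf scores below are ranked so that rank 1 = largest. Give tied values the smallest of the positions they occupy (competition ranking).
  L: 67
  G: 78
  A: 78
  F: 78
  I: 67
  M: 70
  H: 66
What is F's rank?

1

Sorted (descending): 78, 78, 78, 70, 67, 67, 66
The 3 values of 78 occupy positions 1–3 → each gets rank 1.
The 2 values of 67 occupy positions 5–6 → each gets rank 5.
F has value 78 → rank 1.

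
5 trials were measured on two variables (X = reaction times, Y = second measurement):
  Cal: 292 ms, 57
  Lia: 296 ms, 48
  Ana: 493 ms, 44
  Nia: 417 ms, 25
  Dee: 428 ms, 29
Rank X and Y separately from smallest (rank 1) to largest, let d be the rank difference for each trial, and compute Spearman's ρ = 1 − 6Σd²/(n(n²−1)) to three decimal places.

-0.600

Ranks of variable 1: 1, 2, 5, 3, 4
Ranks of variable 2: 5, 4, 3, 1, 2
d = r₁ − r₂: -4, -2, 2, 2, 2
d²: 16, 4, 4, 4, 4; Σd² = 32
ρ = 1 − 6·32/(5·24) = 1 − 192/120 = -0.600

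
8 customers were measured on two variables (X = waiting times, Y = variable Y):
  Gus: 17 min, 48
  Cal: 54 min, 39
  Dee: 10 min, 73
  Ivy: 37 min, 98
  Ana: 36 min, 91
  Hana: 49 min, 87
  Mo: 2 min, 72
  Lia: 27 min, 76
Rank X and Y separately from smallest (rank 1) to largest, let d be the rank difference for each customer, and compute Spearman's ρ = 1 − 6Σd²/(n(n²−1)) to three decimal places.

Ranks of variable 1: 3, 8, 2, 6, 5, 7, 1, 4
Ranks of variable 2: 2, 1, 4, 8, 7, 6, 3, 5
d = r₁ − r₂: 1, 7, -2, -2, -2, 1, -2, -1
d²: 1, 49, 4, 4, 4, 1, 4, 1; Σd² = 68
ρ = 1 − 6·68/(8·63) = 1 − 408/504 = 0.190

0.190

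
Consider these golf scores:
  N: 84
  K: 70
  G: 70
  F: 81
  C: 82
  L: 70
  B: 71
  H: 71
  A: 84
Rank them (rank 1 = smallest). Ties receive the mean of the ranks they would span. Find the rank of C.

Sorted (ascending): 70, 70, 70, 71, 71, 81, 82, 84, 84
The 3 values of 70 occupy positions 1–3 → average rank 2.
The 2 values of 71 occupy positions 4–5 → average rank (4+5)/2 = 4.5.
The 2 values of 84 occupy positions 8–9 → average rank (8+9)/2 = 8.5.
C has value 82 → rank 7.

7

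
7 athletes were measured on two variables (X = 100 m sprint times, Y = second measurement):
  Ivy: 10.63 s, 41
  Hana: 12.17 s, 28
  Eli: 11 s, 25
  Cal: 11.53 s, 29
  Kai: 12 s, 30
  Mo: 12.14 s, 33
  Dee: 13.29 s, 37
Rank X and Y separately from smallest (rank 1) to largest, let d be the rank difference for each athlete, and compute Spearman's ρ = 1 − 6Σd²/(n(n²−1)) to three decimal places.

Ranks of variable 1: 1, 6, 2, 3, 4, 5, 7
Ranks of variable 2: 7, 2, 1, 3, 4, 5, 6
d = r₁ − r₂: -6, 4, 1, 0, 0, 0, 1
d²: 36, 16, 1, 0, 0, 0, 1; Σd² = 54
ρ = 1 − 6·54/(7·48) = 1 − 324/336 = 0.036

0.036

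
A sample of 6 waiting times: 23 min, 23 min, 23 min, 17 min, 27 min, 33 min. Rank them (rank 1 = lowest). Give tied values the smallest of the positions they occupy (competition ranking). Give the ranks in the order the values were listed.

Sorted (ascending): 17, 23, 23, 23, 27, 33
The 3 values of 23 occupy positions 2–4 → each gets rank 2.

2, 2, 2, 1, 5, 6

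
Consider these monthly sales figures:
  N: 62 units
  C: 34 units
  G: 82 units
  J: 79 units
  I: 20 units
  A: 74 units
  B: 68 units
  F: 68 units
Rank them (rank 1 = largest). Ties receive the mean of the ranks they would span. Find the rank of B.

4.5

Sorted (descending): 82, 79, 74, 68, 68, 62, 34, 20
The 2 values of 68 occupy positions 4–5 → average rank (4+5)/2 = 4.5.
B has value 68 units → rank 4.5.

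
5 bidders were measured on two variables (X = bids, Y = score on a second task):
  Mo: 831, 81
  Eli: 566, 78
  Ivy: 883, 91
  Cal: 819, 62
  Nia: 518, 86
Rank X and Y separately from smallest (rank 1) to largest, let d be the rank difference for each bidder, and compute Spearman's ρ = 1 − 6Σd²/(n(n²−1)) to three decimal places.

0.300

Ranks of variable 1: 4, 2, 5, 3, 1
Ranks of variable 2: 3, 2, 5, 1, 4
d = r₁ − r₂: 1, 0, 0, 2, -3
d²: 1, 0, 0, 4, 9; Σd² = 14
ρ = 1 − 6·14/(5·24) = 1 − 84/120 = 0.300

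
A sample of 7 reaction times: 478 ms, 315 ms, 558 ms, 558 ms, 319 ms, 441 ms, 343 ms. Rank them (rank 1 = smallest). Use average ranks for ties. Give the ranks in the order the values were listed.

Sorted (ascending): 315, 319, 343, 441, 478, 558, 558
The 2 values of 558 occupy positions 6–7 → average rank (6+7)/2 = 6.5.

5, 1, 6.5, 6.5, 2, 4, 3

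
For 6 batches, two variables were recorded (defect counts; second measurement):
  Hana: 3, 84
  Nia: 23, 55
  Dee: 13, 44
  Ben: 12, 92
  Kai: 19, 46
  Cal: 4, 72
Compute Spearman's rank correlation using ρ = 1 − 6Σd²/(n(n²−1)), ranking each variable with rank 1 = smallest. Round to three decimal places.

-0.600

Ranks of variable 1: 1, 6, 4, 3, 5, 2
Ranks of variable 2: 5, 3, 1, 6, 2, 4
d = r₁ − r₂: -4, 3, 3, -3, 3, -2
d²: 16, 9, 9, 9, 9, 4; Σd² = 56
ρ = 1 − 6·56/(6·35) = 1 − 336/210 = -0.600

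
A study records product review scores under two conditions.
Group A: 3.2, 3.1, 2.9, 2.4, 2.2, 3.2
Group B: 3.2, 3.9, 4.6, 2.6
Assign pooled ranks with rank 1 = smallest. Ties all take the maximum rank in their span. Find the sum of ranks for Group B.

30

Sorted (ascending): 2.2, 2.4, 2.6, 2.9, 3.1, 3.2, 3.2, 3.2, 3.9, 4.6
The 3 values of 3.2 occupy positions 6–8 → each gets rank 8.
Group B values → pooled ranks: 3.2→8, 3.9→9, 4.6→10, 2.6→3
Rank sum = 8 + 9 + 10 + 3 = 30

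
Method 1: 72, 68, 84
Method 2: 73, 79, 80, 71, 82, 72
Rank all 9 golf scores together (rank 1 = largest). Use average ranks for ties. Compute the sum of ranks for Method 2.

28.5

Sorted (descending): 84, 82, 80, 79, 73, 72, 72, 71, 68
The 2 values of 72 occupy positions 6–7 → average rank (6+7)/2 = 6.5.
Method 2 values → pooled ranks: 73→5, 79→4, 80→3, 71→8, 82→2, 72→6.5
Rank sum = 5 + 4 + 3 + 8 + 2 + 6.5 = 28.5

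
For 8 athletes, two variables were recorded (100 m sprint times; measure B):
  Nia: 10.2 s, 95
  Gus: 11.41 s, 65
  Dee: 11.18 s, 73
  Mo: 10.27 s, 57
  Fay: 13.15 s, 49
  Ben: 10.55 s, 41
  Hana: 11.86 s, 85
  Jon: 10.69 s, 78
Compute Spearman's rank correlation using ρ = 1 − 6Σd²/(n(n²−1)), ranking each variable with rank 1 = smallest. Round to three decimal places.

-0.167

Ranks of variable 1: 1, 6, 5, 2, 8, 3, 7, 4
Ranks of variable 2: 8, 4, 5, 3, 2, 1, 7, 6
d = r₁ − r₂: -7, 2, 0, -1, 6, 2, 0, -2
d²: 49, 4, 0, 1, 36, 4, 0, 4; Σd² = 98
ρ = 1 − 6·98/(8·63) = 1 − 588/504 = -0.167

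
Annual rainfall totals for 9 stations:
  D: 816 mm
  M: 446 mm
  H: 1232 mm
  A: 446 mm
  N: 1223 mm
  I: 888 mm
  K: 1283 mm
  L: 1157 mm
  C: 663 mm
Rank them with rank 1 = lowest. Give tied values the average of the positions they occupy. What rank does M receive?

1.5

Sorted (ascending): 446, 446, 663, 816, 888, 1157, 1223, 1232, 1283
The 2 values of 446 occupy positions 1–2 → average rank (1+2)/2 = 1.5.
M has value 446 mm → rank 1.5.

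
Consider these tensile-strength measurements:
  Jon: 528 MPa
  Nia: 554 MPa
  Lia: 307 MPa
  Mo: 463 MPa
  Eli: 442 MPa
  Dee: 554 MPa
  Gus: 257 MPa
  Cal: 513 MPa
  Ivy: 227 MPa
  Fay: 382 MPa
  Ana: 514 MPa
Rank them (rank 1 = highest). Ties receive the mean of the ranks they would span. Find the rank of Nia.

Sorted (descending): 554, 554, 528, 514, 513, 463, 442, 382, 307, 257, 227
The 2 values of 554 occupy positions 1–2 → average rank (1+2)/2 = 1.5.
Nia has value 554 MPa → rank 1.5.

1.5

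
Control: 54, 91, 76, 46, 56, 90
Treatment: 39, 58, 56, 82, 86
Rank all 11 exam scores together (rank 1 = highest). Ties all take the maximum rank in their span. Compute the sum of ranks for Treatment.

Sorted (descending): 91, 90, 86, 82, 76, 58, 56, 56, 54, 46, 39
The 2 values of 56 occupy positions 7–8 → each gets rank 8.
Treatment values → pooled ranks: 39→11, 58→6, 56→8, 82→4, 86→3
Rank sum = 11 + 6 + 8 + 4 + 3 = 32

32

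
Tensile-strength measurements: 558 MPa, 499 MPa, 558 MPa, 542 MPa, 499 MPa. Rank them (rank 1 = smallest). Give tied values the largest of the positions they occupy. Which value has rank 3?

542

Sorted (ascending): 499, 499, 542, 558, 558
The 2 values of 499 occupy positions 1–2 → each gets rank 2.
The 2 values of 558 occupy positions 4–5 → each gets rank 5.
Rank 3 → value 542.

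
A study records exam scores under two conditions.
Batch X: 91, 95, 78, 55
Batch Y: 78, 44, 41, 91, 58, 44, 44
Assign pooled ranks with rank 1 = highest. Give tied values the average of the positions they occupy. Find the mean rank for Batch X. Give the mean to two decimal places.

Sorted (descending): 95, 91, 91, 78, 78, 58, 55, 44, 44, 44, 41
The 2 values of 91 occupy positions 2–3 → average rank (2+3)/2 = 2.5.
The 2 values of 78 occupy positions 4–5 → average rank (4+5)/2 = 4.5.
The 3 values of 44 occupy positions 8–10 → average rank 9.
Batch X values → pooled ranks: 91→2.5, 95→1, 78→4.5, 55→7
Mean rank = (2.5 + 1 + 4.5 + 7) / 4 = 3.75

3.75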